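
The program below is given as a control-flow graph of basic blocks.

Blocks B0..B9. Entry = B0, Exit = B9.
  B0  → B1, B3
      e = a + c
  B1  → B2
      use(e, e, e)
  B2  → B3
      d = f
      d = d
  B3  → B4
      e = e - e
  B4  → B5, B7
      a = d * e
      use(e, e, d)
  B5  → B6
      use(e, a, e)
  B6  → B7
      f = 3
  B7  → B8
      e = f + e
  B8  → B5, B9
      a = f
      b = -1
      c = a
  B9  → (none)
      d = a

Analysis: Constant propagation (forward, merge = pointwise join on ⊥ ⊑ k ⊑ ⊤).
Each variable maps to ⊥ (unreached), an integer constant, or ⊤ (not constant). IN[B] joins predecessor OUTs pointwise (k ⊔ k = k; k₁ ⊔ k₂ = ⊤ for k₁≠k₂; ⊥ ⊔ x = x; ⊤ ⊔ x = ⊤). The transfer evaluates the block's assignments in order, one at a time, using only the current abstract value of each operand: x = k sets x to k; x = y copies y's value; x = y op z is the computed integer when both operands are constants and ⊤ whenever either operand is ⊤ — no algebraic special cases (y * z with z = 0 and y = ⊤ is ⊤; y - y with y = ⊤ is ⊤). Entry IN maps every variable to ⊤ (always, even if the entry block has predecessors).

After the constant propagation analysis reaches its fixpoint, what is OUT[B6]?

Answer: {a: ⊤, b: ⊤, c: ⊤, d: ⊤, e: ⊤, f: 3}

Derivation:
Per-block solution:
  B0:  IN=(all ⊤)  OUT=(all ⊤)
  B1:  IN=(all ⊤)  OUT=(all ⊤)
  B2:  IN=(all ⊤)  OUT=(all ⊤)
  B3:  IN=(all ⊤)  OUT=(all ⊤)
  B4:  IN=(all ⊤)  OUT=(all ⊤)
  B5:  IN=(all ⊤)  OUT=(all ⊤)
  B6:  IN=(all ⊤)  OUT={f:3; rest ⊤}
  B7:  IN=(all ⊤)  OUT=(all ⊤)
  B8:  IN=(all ⊤)  OUT={b:-1; rest ⊤}
  B9:  IN={b:-1; rest ⊤}  OUT={b:-1; rest ⊤}

Merge at B6: IN[B6] = OUT[B5] = {a: ⊤, b: ⊤, c: ⊤, d: ⊤, e: ⊤, f: ⊤}
Applying B6's transfer function to that IN value gives OUT[B6] (row B6 above).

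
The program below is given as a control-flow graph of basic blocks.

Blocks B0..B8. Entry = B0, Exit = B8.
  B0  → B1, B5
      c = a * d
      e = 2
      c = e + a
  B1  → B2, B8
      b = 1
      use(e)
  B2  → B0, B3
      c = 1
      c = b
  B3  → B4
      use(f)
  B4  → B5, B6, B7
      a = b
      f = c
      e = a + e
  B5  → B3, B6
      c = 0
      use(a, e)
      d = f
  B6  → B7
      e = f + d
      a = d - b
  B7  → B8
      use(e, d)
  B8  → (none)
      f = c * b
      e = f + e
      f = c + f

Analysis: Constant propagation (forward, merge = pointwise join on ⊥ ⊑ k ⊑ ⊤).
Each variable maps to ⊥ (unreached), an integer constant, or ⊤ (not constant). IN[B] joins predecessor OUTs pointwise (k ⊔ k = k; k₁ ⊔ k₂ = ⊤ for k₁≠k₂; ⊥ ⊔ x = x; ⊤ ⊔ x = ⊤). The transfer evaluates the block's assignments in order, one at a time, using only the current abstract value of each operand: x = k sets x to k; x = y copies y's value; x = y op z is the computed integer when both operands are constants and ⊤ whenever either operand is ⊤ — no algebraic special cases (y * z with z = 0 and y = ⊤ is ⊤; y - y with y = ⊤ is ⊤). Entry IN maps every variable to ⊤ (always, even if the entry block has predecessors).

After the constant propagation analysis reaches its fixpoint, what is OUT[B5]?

Answer: {a: ⊤, b: ⊤, c: 0, d: ⊤, e: ⊤, f: ⊤}

Trace:
Fixpoint table:
  B0: | IN=(all ⊤) | OUT={e:2; rest ⊤}
  B1: | IN={e:2; rest ⊤} | OUT={b:1, e:2; rest ⊤}
  B2: | IN={b:1, e:2; rest ⊤} | OUT={b:1, c:1, e:2; rest ⊤}
  B3: | IN=(all ⊤) | OUT=(all ⊤)
  B4: | IN=(all ⊤) | OUT=(all ⊤)
  B5: | IN=(all ⊤) | OUT={c:0; rest ⊤}
  B6: | IN=(all ⊤) | OUT=(all ⊤)
  B7: | IN=(all ⊤) | OUT=(all ⊤)
  B8: | IN=(all ⊤) | OUT=(all ⊤)

Merge at B5: IN[B5] = OUT[B0] ⊔ OUT[B4] = {a: ⊤, b: ⊤, c: ⊤, d: ⊤, e: ⊤, f: ⊤}
Applying B5's transfer function to that IN value gives OUT[B5] (row B5 above).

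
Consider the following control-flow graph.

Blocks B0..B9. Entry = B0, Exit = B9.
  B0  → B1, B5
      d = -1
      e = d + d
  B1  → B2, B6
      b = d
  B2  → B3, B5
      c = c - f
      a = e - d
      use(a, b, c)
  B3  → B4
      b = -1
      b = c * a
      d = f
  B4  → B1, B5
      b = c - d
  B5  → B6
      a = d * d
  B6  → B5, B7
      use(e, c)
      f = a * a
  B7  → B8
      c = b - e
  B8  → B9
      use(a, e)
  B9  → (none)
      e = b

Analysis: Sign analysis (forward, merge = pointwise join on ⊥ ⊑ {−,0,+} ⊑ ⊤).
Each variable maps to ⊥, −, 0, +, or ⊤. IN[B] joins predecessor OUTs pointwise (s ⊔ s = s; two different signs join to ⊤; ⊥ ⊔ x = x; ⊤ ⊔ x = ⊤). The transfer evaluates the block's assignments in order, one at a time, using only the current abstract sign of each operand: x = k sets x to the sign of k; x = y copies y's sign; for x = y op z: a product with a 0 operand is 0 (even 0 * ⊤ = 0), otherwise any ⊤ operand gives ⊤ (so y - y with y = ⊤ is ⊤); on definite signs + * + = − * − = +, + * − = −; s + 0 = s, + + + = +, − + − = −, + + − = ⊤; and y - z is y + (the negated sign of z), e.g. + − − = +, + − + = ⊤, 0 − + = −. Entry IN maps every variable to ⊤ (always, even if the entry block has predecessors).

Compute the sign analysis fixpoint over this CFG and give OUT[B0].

Converged values:
  B0:   IN=(all ⊤)   OUT={d:-, e:-; rest ⊤}
  B1:   IN={e:-; rest ⊤}   OUT={e:-; rest ⊤}
  B2:   IN={e:-; rest ⊤}   OUT={e:-; rest ⊤}
  B3:   IN={e:-; rest ⊤}   OUT={e:-; rest ⊤}
  B4:   IN={e:-; rest ⊤}   OUT={e:-; rest ⊤}
  B5:   IN={e:-; rest ⊤}   OUT={e:-; rest ⊤}
  B6:   IN={e:-; rest ⊤}   OUT={e:-; rest ⊤}
  B7:   IN={e:-; rest ⊤}   OUT={e:-; rest ⊤}
  B8:   IN={e:-; rest ⊤}   OUT={e:-; rest ⊤}
  B9:   IN={e:-; rest ⊤}   OUT=(all ⊤)

B0 is the boundary node: IN[B0] = {a: ⊤, b: ⊤, c: ⊤, d: ⊤, e: ⊤, f: ⊤}
Applying B0's transfer function to that IN value gives OUT[B0] (row B0 above).

Answer: {a: ⊤, b: ⊤, c: ⊤, d: -, e: -, f: ⊤}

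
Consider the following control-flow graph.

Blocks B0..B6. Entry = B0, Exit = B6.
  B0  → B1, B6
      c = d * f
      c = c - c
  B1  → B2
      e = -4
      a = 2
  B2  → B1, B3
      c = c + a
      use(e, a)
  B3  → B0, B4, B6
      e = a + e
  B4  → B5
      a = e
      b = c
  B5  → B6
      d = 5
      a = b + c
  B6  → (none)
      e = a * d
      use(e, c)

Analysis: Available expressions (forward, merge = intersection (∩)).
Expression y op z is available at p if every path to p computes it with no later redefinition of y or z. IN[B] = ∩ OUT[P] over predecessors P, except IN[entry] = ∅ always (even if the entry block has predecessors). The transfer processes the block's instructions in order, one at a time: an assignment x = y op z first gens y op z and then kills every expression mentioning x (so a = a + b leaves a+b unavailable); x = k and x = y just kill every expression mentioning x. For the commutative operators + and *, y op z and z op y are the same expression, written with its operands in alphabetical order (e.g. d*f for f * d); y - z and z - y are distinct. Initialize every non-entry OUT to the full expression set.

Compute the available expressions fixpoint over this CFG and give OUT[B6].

Per-block solution:
  B0:   IN={}   OUT={d*f}
  B1:   IN={d*f}   OUT={d*f}
  B2:   IN={d*f}   OUT={d*f}
  B3:   IN={d*f}   OUT={d*f}
  B4:   IN={d*f}   OUT={d*f}
  B5:   IN={d*f}   OUT={b+c}
  B6:   IN={}   OUT={a*d}

Merge at B6: IN[B6] = OUT[B0] ∩ OUT[B3] ∩ OUT[B5] = {}
Applying B6's transfer function to that IN value gives OUT[B6] (row B6 above).

Answer: {a*d}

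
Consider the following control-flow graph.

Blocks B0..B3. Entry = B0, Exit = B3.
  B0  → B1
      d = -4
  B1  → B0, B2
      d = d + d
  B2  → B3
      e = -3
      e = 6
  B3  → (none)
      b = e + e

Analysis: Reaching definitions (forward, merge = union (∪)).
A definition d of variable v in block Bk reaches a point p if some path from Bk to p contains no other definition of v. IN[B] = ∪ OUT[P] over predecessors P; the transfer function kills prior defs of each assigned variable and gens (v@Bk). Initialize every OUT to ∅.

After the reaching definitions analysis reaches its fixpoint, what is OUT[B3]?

Answer: {b@B3, d@B1, e@B2}

Working:
Per-block solution:
  B0:   IN={d@B1}   OUT={d@B0}
  B1:   IN={d@B0}   OUT={d@B1}
  B2:   IN={d@B1}   OUT={d@B1, e@B2}
  B3:   IN={d@B1, e@B2}   OUT={b@B3, d@B1, e@B2}

Merge at B3: IN[B3] = OUT[B2] = {d@B1, e@B2}
Applying B3's transfer function to that IN value gives OUT[B3] (row B3 above).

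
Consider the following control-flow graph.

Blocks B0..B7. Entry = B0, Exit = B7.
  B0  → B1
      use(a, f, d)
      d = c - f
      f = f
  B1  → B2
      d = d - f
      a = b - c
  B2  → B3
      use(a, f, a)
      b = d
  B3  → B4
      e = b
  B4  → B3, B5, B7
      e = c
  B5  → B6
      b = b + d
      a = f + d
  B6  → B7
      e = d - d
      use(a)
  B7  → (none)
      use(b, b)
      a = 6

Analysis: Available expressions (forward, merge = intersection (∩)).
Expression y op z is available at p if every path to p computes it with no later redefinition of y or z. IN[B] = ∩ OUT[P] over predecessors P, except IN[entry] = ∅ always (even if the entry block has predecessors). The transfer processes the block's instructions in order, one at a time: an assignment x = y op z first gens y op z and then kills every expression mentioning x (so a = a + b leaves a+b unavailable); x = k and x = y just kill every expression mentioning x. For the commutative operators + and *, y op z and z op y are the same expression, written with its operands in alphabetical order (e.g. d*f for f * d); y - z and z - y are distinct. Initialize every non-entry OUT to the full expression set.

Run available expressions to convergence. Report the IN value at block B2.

Answer: {b-c}

Derivation:
Per-block solution:
  B0:  IN={}  OUT={}
  B1:  IN={}  OUT={b-c}
  B2:  IN={b-c}  OUT={}
  B3:  IN={}  OUT={}
  B4:  IN={}  OUT={}
  B5:  IN={}  OUT={d+f}
  B6:  IN={d+f}  OUT={d+f, d-d}
  B7:  IN={}  OUT={}

Merge at B2: IN[B2] = OUT[B1] = {b-c}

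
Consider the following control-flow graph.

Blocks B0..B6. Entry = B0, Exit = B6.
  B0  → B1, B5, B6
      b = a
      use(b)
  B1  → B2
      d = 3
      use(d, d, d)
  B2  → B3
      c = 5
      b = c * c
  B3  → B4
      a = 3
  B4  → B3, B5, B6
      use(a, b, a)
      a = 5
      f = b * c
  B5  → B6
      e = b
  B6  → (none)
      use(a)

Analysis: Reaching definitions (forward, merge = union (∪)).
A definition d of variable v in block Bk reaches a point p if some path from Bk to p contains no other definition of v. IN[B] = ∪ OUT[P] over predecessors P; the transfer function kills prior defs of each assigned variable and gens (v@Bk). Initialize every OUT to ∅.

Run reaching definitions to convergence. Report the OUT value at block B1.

Answer: {b@B0, d@B1}

Trace:
Fixpoint table:
  B0:   IN={}   OUT={b@B0}
  B1:   IN={b@B0}   OUT={b@B0, d@B1}
  B2:   IN={b@B0, d@B1}   OUT={b@B2, c@B2, d@B1}
  B3:   IN={a@B4, b@B2, c@B2, d@B1, f@B4}   OUT={a@B3, b@B2, c@B2, d@B1, f@B4}
  B4:   IN={a@B3, b@B2, c@B2, d@B1, f@B4}   OUT={a@B4, b@B2, c@B2, d@B1, f@B4}
  B5:   IN={a@B4, b@B0, b@B2, c@B2, d@B1, f@B4}   OUT={a@B4, b@B0, b@B2, c@B2, d@B1, e@B5, f@B4}
  B6:   IN={a@B4, b@B0, b@B2, c@B2, d@B1, e@B5, f@B4}   OUT={a@B4, b@B0, b@B2, c@B2, d@B1, e@B5, f@B4}

Merge at B1: IN[B1] = OUT[B0] = {b@B0}
Applying B1's transfer function to that IN value gives OUT[B1] (row B1 above).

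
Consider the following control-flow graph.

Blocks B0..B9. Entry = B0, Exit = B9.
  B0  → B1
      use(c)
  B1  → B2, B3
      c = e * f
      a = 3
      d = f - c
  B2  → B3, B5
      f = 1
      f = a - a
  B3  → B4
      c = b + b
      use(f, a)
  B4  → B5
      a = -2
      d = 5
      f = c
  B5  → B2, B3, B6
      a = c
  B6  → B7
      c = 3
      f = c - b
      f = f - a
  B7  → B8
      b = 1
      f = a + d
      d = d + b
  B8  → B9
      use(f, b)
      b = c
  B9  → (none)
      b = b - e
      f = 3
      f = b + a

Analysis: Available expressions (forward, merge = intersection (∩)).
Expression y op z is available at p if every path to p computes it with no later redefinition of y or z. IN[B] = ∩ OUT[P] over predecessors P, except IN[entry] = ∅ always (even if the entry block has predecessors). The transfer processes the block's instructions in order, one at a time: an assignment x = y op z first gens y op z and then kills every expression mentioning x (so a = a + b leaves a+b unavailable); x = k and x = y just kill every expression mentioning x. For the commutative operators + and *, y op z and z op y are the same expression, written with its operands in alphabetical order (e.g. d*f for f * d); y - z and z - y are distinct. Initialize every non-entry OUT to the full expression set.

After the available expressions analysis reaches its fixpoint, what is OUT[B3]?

Answer: {b+b}

Trace:
Converged values:
  B0:  IN={}  OUT={}
  B1:  IN={}  OUT={e*f, f-c}
  B2:  IN={}  OUT={a-a}
  B3:  IN={}  OUT={b+b}
  B4:  IN={b+b}  OUT={b+b}
  B5:  IN={}  OUT={}
  B6:  IN={}  OUT={c-b}
  B7:  IN={c-b}  OUT={}
  B8:  IN={}  OUT={}
  B9:  IN={}  OUT={a+b}

Merge at B3: IN[B3] = OUT[B1] ∩ OUT[B2] ∩ OUT[B5] = {}
Applying B3's transfer function to that IN value gives OUT[B3] (row B3 above).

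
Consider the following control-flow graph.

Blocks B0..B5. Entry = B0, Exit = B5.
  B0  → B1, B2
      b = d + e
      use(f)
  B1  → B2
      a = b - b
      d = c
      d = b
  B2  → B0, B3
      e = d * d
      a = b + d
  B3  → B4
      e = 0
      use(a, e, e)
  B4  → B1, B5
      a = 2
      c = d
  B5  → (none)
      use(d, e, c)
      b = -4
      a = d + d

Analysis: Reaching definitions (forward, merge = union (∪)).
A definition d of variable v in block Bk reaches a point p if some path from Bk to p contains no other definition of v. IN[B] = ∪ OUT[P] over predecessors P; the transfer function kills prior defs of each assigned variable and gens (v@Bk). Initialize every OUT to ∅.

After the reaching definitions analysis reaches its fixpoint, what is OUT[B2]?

Converged values:
  B0:  IN={a@B2, b@B0, c@B4, d@B1, e@B2}  OUT={a@B2, b@B0, c@B4, d@B1, e@B2}
  B1:  IN={a@B2, a@B4, b@B0, c@B4, d@B1, e@B2, e@B3}  OUT={a@B1, b@B0, c@B4, d@B1, e@B2, e@B3}
  B2:  IN={a@B1, a@B2, b@B0, c@B4, d@B1, e@B2, e@B3}  OUT={a@B2, b@B0, c@B4, d@B1, e@B2}
  B3:  IN={a@B2, b@B0, c@B4, d@B1, e@B2}  OUT={a@B2, b@B0, c@B4, d@B1, e@B3}
  B4:  IN={a@B2, b@B0, c@B4, d@B1, e@B3}  OUT={a@B4, b@B0, c@B4, d@B1, e@B3}
  B5:  IN={a@B4, b@B0, c@B4, d@B1, e@B3}  OUT={a@B5, b@B5, c@B4, d@B1, e@B3}

Merge at B2: IN[B2] = OUT[B0] ⊔ OUT[B1] = {a@B1, a@B2, b@B0, c@B4, d@B1, e@B2, e@B3}
Applying B2's transfer function to that IN value gives OUT[B2] (row B2 above).

Answer: {a@B2, b@B0, c@B4, d@B1, e@B2}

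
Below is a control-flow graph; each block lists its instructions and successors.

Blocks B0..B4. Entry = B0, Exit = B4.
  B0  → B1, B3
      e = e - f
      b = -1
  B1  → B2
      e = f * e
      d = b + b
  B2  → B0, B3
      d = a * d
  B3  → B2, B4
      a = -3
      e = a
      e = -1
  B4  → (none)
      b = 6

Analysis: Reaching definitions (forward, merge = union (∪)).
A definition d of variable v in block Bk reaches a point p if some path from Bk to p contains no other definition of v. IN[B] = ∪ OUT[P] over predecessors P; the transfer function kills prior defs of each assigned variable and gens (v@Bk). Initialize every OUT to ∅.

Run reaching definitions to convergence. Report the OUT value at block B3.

Answer: {a@B3, b@B0, d@B2, e@B3}

Derivation:
Fixpoint table:
  B0:   IN={a@B3, b@B0, d@B2, e@B1, e@B3}   OUT={a@B3, b@B0, d@B2, e@B0}
  B1:   IN={a@B3, b@B0, d@B2, e@B0}   OUT={a@B3, b@B0, d@B1, e@B1}
  B2:   IN={a@B3, b@B0, d@B1, d@B2, e@B1, e@B3}   OUT={a@B3, b@B0, d@B2, e@B1, e@B3}
  B3:   IN={a@B3, b@B0, d@B2, e@B0, e@B1, e@B3}   OUT={a@B3, b@B0, d@B2, e@B3}
  B4:   IN={a@B3, b@B0, d@B2, e@B3}   OUT={a@B3, b@B4, d@B2, e@B3}

Merge at B3: IN[B3] = OUT[B0] ⊔ OUT[B2] = {a@B3, b@B0, d@B2, e@B0, e@B1, e@B3}
Applying B3's transfer function to that IN value gives OUT[B3] (row B3 above).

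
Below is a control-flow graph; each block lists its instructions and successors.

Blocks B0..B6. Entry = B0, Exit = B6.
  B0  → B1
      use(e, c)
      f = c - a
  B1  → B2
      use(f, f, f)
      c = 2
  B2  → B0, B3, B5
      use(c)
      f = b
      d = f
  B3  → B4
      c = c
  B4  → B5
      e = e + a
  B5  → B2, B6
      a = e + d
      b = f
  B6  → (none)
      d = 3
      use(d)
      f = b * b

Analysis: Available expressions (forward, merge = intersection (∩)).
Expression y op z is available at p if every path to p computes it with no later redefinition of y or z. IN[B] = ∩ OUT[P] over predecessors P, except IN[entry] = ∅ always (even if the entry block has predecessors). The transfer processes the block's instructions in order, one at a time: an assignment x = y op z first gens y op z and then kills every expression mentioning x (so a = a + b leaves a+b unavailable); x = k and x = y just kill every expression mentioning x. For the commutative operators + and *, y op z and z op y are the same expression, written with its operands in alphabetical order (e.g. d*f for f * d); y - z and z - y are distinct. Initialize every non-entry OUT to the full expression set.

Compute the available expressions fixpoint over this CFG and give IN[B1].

Converged values:
  B0:  IN={}  OUT={c-a}
  B1:  IN={c-a}  OUT={}
  B2:  IN={}  OUT={}
  B3:  IN={}  OUT={}
  B4:  IN={}  OUT={}
  B5:  IN={}  OUT={d+e}
  B6:  IN={d+e}  OUT={b*b}

Merge at B1: IN[B1] = OUT[B0] = {c-a}

Answer: {c-a}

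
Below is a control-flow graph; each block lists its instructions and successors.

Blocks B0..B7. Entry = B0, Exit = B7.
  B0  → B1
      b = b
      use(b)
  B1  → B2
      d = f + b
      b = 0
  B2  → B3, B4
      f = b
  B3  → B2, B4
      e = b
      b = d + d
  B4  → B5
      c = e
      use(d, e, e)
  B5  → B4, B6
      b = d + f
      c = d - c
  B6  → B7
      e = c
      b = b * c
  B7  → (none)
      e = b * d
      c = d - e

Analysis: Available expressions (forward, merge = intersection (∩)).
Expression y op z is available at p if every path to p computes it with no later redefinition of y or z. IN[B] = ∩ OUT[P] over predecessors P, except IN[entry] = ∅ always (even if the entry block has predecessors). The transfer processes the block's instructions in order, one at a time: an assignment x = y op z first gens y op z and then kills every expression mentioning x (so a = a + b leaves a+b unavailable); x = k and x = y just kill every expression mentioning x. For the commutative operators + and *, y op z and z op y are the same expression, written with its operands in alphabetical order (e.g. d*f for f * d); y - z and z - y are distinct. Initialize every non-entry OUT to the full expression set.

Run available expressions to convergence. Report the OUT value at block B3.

Converged values:
  B0:   IN={}   OUT={}
  B1:   IN={}   OUT={}
  B2:   IN={}   OUT={}
  B3:   IN={}   OUT={d+d}
  B4:   IN={}   OUT={}
  B5:   IN={}   OUT={d+f}
  B6:   IN={d+f}   OUT={d+f}
  B7:   IN={d+f}   OUT={b*d, d+f, d-e}

Merge at B3: IN[B3] = OUT[B2] = {}
Applying B3's transfer function to that IN value gives OUT[B3] (row B3 above).

Answer: {d+d}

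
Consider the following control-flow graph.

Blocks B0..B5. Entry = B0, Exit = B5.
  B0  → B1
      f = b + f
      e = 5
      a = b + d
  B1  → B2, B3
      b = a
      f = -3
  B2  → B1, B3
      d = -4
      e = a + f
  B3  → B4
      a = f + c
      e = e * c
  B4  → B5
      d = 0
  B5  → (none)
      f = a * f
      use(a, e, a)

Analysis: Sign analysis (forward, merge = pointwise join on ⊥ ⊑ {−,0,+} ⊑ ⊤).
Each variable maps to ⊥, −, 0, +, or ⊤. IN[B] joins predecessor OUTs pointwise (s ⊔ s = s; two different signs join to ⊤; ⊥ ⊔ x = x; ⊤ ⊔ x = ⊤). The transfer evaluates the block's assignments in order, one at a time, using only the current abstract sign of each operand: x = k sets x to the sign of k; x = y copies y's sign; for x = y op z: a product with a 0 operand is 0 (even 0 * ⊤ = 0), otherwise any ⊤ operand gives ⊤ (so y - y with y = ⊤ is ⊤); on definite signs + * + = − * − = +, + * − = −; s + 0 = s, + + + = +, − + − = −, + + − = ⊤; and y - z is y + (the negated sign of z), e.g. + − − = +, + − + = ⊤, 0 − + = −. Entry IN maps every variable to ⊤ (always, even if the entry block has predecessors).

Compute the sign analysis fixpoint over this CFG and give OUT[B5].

Answer: {a: ⊤, b: ⊤, c: ⊤, d: 0, e: ⊤, f: ⊤}

Trace:
Fixpoint table:
  B0:  IN=(all ⊤)  OUT={e:+; rest ⊤}
  B1:  IN=(all ⊤)  OUT={f:-; rest ⊤}
  B2:  IN={f:-; rest ⊤}  OUT={d:-, f:-; rest ⊤}
  B3:  IN={f:-; rest ⊤}  OUT={f:-; rest ⊤}
  B4:  IN={f:-; rest ⊤}  OUT={d:0, f:-; rest ⊤}
  B5:  IN={d:0, f:-; rest ⊤}  OUT={d:0; rest ⊤}

Merge at B5: IN[B5] = OUT[B4] = {a: ⊤, b: ⊤, c: ⊤, d: 0, e: ⊤, f: -}
Applying B5's transfer function to that IN value gives OUT[B5] (row B5 above).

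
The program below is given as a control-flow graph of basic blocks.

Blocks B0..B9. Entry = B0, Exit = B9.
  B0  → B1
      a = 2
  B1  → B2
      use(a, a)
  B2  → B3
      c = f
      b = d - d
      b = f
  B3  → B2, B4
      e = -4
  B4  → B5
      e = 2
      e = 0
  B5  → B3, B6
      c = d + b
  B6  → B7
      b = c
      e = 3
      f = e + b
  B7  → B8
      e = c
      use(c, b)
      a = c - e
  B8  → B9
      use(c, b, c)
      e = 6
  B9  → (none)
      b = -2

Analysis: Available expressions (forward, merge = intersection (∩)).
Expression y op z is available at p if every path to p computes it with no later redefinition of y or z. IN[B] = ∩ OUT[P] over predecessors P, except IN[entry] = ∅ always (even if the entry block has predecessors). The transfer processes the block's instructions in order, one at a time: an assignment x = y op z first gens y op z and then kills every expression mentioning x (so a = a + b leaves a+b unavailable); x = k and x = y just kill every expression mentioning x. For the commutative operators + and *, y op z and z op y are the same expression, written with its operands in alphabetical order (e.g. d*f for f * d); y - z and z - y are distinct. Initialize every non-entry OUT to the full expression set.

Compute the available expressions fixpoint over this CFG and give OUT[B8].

Answer: {d-d}

Derivation:
Fixpoint table:
  B0: | IN={} | OUT={}
  B1: | IN={} | OUT={}
  B2: | IN={} | OUT={d-d}
  B3: | IN={d-d} | OUT={d-d}
  B4: | IN={d-d} | OUT={d-d}
  B5: | IN={d-d} | OUT={b+d, d-d}
  B6: | IN={b+d, d-d} | OUT={b+e, d-d}
  B7: | IN={b+e, d-d} | OUT={c-e, d-d}
  B8: | IN={c-e, d-d} | OUT={d-d}
  B9: | IN={d-d} | OUT={d-d}

Merge at B8: IN[B8] = OUT[B7] = {c-e, d-d}
Applying B8's transfer function to that IN value gives OUT[B8] (row B8 above).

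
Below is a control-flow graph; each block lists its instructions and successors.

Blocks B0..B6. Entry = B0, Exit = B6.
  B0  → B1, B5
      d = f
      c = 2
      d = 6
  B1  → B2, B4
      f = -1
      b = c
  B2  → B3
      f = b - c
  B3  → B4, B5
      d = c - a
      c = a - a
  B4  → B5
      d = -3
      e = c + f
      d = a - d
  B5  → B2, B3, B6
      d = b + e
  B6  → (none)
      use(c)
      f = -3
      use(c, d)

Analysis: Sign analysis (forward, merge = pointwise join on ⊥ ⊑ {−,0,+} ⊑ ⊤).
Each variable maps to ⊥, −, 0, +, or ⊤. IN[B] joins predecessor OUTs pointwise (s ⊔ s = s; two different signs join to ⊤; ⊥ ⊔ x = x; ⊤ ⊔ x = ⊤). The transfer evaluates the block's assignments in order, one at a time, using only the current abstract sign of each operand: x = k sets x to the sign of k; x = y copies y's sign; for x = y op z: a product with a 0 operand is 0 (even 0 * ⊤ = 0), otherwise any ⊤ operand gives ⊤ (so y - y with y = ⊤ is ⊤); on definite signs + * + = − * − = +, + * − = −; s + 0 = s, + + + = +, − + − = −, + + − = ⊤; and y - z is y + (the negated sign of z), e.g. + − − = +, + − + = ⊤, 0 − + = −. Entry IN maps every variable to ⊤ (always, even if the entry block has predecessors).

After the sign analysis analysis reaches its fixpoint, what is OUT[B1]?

Answer: {a: ⊤, b: +, c: +, d: +, e: ⊤, f: -}

Trace:
Per-block solution:
  B0: | IN=(all ⊤) | OUT={c:+, d:+; rest ⊤}
  B1: | IN={c:+, d:+; rest ⊤} | OUT={b:+, c:+, d:+, f:-; rest ⊤}
  B2: | IN=(all ⊤) | OUT=(all ⊤)
  B3: | IN=(all ⊤) | OUT=(all ⊤)
  B4: | IN=(all ⊤) | OUT=(all ⊤)
  B5: | IN=(all ⊤) | OUT=(all ⊤)
  B6: | IN=(all ⊤) | OUT={f:-; rest ⊤}

Merge at B1: IN[B1] = OUT[B0] = {a: ⊤, b: ⊤, c: +, d: +, e: ⊤, f: ⊤}
Applying B1's transfer function to that IN value gives OUT[B1] (row B1 above).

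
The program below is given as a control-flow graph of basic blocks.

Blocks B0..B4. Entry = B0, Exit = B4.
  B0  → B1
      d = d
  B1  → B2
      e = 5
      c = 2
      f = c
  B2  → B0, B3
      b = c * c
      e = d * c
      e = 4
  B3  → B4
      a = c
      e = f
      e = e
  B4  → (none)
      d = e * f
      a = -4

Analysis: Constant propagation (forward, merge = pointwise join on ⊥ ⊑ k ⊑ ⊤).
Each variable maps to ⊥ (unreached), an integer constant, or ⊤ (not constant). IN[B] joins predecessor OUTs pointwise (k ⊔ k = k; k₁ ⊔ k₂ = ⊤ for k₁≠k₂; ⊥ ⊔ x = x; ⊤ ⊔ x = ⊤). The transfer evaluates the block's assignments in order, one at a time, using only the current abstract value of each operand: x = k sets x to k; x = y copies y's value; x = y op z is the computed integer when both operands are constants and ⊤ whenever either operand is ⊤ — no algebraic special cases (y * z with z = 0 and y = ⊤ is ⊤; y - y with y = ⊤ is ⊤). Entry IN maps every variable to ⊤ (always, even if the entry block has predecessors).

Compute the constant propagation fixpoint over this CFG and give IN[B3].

Answer: {a: ⊤, b: 4, c: 2, d: ⊤, e: 4, f: 2}

Working:
Per-block solution:
  B0: | IN=(all ⊤) | OUT=(all ⊤)
  B1: | IN=(all ⊤) | OUT={c:2, e:5, f:2; rest ⊤}
  B2: | IN={c:2, e:5, f:2; rest ⊤} | OUT={b:4, c:2, e:4, f:2; rest ⊤}
  B3: | IN={b:4, c:2, e:4, f:2; rest ⊤} | OUT={a:2, b:4, c:2, e:2, f:2; rest ⊤}
  B4: | IN={a:2, b:4, c:2, e:2, f:2; rest ⊤} | OUT={a:-4, b:4, c:2, d:4, e:2, f:2; rest ⊤}

Merge at B3: IN[B3] = OUT[B2] = {a: ⊤, b: 4, c: 2, d: ⊤, e: 4, f: 2}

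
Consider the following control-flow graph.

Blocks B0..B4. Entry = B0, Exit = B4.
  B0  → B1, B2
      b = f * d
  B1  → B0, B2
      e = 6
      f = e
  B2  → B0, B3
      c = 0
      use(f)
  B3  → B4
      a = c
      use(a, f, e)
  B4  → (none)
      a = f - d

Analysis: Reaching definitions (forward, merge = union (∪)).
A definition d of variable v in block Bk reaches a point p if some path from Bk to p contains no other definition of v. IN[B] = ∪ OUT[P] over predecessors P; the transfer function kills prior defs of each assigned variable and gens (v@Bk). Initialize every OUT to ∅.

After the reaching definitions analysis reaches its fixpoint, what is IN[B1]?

Answer: {b@B0, c@B2, e@B1, f@B1}

Working:
Per-block solution:
  B0:  IN={b@B0, c@B2, e@B1, f@B1}  OUT={b@B0, c@B2, e@B1, f@B1}
  B1:  IN={b@B0, c@B2, e@B1, f@B1}  OUT={b@B0, c@B2, e@B1, f@B1}
  B2:  IN={b@B0, c@B2, e@B1, f@B1}  OUT={b@B0, c@B2, e@B1, f@B1}
  B3:  IN={b@B0, c@B2, e@B1, f@B1}  OUT={a@B3, b@B0, c@B2, e@B1, f@B1}
  B4:  IN={a@B3, b@B0, c@B2, e@B1, f@B1}  OUT={a@B4, b@B0, c@B2, e@B1, f@B1}

Merge at B1: IN[B1] = OUT[B0] = {b@B0, c@B2, e@B1, f@B1}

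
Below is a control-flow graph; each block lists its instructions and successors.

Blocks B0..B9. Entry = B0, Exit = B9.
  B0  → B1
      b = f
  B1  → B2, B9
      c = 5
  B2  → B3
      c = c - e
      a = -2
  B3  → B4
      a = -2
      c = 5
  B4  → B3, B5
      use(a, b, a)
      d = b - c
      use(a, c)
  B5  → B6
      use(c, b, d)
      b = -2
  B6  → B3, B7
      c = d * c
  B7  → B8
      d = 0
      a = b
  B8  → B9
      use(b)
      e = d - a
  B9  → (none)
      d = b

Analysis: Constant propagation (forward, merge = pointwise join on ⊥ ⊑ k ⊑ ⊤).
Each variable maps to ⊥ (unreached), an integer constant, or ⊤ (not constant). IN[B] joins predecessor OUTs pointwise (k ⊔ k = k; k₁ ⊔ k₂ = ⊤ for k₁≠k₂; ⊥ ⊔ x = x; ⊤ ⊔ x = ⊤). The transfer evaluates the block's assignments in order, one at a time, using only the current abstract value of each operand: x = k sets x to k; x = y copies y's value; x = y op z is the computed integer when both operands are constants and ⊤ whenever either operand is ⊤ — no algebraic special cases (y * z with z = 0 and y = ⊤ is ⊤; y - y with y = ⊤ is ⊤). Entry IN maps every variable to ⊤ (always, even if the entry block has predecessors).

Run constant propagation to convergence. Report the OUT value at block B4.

Per-block solution:
  B0:  IN=(all ⊤)  OUT=(all ⊤)
  B1:  IN=(all ⊤)  OUT={c:5; rest ⊤}
  B2:  IN={c:5; rest ⊤}  OUT={a:-2; rest ⊤}
  B3:  IN={a:-2; rest ⊤}  OUT={a:-2, c:5; rest ⊤}
  B4:  IN={a:-2, c:5; rest ⊤}  OUT={a:-2, c:5; rest ⊤}
  B5:  IN={a:-2, c:5; rest ⊤}  OUT={a:-2, b:-2, c:5; rest ⊤}
  B6:  IN={a:-2, b:-2, c:5; rest ⊤}  OUT={a:-2, b:-2; rest ⊤}
  B7:  IN={a:-2, b:-2; rest ⊤}  OUT={a:-2, b:-2, d:0; rest ⊤}
  B8:  IN={a:-2, b:-2, d:0; rest ⊤}  OUT={a:-2, b:-2, d:0, e:2; rest ⊤}
  B9:  IN=(all ⊤)  OUT=(all ⊤)

Merge at B4: IN[B4] = OUT[B3] = {a: -2, b: ⊤, c: 5, d: ⊤, e: ⊤, f: ⊤}
Applying B4's transfer function to that IN value gives OUT[B4] (row B4 above).

Answer: {a: -2, b: ⊤, c: 5, d: ⊤, e: ⊤, f: ⊤}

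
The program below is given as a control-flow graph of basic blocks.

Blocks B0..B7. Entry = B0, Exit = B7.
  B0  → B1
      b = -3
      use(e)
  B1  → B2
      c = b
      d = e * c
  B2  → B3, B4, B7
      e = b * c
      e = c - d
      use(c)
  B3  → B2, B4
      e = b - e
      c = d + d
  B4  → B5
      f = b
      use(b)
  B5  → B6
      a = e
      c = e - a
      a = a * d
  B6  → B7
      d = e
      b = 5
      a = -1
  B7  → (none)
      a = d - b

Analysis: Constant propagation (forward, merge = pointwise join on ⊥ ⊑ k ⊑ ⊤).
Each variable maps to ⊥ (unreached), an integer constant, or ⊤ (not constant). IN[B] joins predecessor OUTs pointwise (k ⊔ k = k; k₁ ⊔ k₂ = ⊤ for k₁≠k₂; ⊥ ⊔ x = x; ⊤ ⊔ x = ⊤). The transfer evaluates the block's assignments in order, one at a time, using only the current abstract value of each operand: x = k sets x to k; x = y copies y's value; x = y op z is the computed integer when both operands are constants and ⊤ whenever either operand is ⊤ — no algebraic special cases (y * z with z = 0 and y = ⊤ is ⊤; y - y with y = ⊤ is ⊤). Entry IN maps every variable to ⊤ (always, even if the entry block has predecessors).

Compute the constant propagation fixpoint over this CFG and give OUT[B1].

Answer: {a: ⊤, b: -3, c: -3, d: ⊤, e: ⊤, f: ⊤}

Trace:
Per-block solution:
  B0:   IN=(all ⊤)   OUT={b:-3; rest ⊤}
  B1:   IN={b:-3; rest ⊤}   OUT={b:-3, c:-3; rest ⊤}
  B2:   IN={b:-3; rest ⊤}   OUT={b:-3; rest ⊤}
  B3:   IN={b:-3; rest ⊤}   OUT={b:-3; rest ⊤}
  B4:   IN={b:-3; rest ⊤}   OUT={b:-3, f:-3; rest ⊤}
  B5:   IN={b:-3, f:-3; rest ⊤}   OUT={b:-3, f:-3; rest ⊤}
  B6:   IN={b:-3, f:-3; rest ⊤}   OUT={a:-1, b:5, f:-3; rest ⊤}
  B7:   IN=(all ⊤)   OUT=(all ⊤)

Merge at B1: IN[B1] = OUT[B0] = {a: ⊤, b: -3, c: ⊤, d: ⊤, e: ⊤, f: ⊤}
Applying B1's transfer function to that IN value gives OUT[B1] (row B1 above).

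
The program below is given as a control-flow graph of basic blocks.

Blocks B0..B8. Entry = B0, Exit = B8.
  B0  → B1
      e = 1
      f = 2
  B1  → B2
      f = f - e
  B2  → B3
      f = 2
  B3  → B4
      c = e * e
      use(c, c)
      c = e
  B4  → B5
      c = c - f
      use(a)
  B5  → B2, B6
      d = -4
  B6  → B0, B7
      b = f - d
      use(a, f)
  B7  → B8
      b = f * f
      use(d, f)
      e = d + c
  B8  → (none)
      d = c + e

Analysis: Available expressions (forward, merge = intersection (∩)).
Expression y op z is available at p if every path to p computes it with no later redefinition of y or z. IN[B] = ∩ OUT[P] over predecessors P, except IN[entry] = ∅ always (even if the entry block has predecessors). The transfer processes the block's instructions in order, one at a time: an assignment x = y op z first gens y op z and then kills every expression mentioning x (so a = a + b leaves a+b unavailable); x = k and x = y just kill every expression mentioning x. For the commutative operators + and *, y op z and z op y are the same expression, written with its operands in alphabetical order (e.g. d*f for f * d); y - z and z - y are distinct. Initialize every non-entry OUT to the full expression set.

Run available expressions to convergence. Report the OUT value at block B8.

Converged values:
  B0:  IN={}  OUT={}
  B1:  IN={}  OUT={}
  B2:  IN={}  OUT={}
  B3:  IN={}  OUT={e*e}
  B4:  IN={e*e}  OUT={e*e}
  B5:  IN={e*e}  OUT={e*e}
  B6:  IN={e*e}  OUT={e*e, f-d}
  B7:  IN={e*e, f-d}  OUT={c+d, f*f, f-d}
  B8:  IN={c+d, f*f, f-d}  OUT={c+e, f*f}

Merge at B8: IN[B8] = OUT[B7] = {c+d, f*f, f-d}
Applying B8's transfer function to that IN value gives OUT[B8] (row B8 above).

Answer: {c+e, f*f}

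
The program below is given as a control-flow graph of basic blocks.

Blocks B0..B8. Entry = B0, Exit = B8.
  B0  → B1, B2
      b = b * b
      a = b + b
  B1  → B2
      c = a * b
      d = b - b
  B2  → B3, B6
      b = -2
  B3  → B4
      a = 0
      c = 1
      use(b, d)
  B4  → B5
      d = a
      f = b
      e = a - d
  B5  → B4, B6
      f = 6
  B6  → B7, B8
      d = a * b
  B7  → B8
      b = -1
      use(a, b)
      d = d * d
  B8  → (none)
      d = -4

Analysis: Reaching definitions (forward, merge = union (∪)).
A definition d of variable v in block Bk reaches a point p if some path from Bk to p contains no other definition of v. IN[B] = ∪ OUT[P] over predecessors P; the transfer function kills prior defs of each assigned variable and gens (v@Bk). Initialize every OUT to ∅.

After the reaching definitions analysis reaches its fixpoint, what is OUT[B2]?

Per-block solution:
  B0: | IN={} | OUT={a@B0, b@B0}
  B1: | IN={a@B0, b@B0} | OUT={a@B0, b@B0, c@B1, d@B1}
  B2: | IN={a@B0, b@B0, c@B1, d@B1} | OUT={a@B0, b@B2, c@B1, d@B1}
  B3: | IN={a@B0, b@B2, c@B1, d@B1} | OUT={a@B3, b@B2, c@B3, d@B1}
  B4: | IN={a@B3, b@B2, c@B3, d@B1, d@B4, e@B4, f@B5} | OUT={a@B3, b@B2, c@B3, d@B4, e@B4, f@B4}
  B5: | IN={a@B3, b@B2, c@B3, d@B4, e@B4, f@B4} | OUT={a@B3, b@B2, c@B3, d@B4, e@B4, f@B5}
  B6: | IN={a@B0, a@B3, b@B2, c@B1, c@B3, d@B1, d@B4, e@B4, f@B5} | OUT={a@B0, a@B3, b@B2, c@B1, c@B3, d@B6, e@B4, f@B5}
  B7: | IN={a@B0, a@B3, b@B2, c@B1, c@B3, d@B6, e@B4, f@B5} | OUT={a@B0, a@B3, b@B7, c@B1, c@B3, d@B7, e@B4, f@B5}
  B8: | IN={a@B0, a@B3, b@B2, b@B7, c@B1, c@B3, d@B6, d@B7, e@B4, f@B5} | OUT={a@B0, a@B3, b@B2, b@B7, c@B1, c@B3, d@B8, e@B4, f@B5}

Merge at B2: IN[B2] = OUT[B0] ⊔ OUT[B1] = {a@B0, b@B0, c@B1, d@B1}
Applying B2's transfer function to that IN value gives OUT[B2] (row B2 above).

Answer: {a@B0, b@B2, c@B1, d@B1}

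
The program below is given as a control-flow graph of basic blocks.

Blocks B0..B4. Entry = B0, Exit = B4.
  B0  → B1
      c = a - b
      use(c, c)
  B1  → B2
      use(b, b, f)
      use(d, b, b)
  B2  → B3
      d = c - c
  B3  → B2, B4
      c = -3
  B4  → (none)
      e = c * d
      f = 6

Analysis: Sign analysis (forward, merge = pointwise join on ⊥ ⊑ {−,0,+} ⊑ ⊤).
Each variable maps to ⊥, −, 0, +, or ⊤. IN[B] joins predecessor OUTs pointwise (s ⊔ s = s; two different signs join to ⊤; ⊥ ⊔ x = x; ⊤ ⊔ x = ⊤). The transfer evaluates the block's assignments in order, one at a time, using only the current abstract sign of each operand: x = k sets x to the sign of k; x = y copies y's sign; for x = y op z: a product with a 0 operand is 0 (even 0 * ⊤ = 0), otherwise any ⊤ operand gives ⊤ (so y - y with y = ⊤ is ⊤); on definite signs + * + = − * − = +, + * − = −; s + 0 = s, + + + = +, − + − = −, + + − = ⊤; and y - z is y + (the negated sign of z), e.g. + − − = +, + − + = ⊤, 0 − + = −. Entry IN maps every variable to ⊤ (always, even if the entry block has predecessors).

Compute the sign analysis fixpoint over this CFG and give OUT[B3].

Fixpoint table:
  B0:  IN=(all ⊤)  OUT=(all ⊤)
  B1:  IN=(all ⊤)  OUT=(all ⊤)
  B2:  IN=(all ⊤)  OUT=(all ⊤)
  B3:  IN=(all ⊤)  OUT={c:-; rest ⊤}
  B4:  IN={c:-; rest ⊤}  OUT={c:-, f:+; rest ⊤}

Merge at B3: IN[B3] = OUT[B2] = {a: ⊤, b: ⊤, c: ⊤, d: ⊤, e: ⊤, f: ⊤}
Applying B3's transfer function to that IN value gives OUT[B3] (row B3 above).

Answer: {a: ⊤, b: ⊤, c: -, d: ⊤, e: ⊤, f: ⊤}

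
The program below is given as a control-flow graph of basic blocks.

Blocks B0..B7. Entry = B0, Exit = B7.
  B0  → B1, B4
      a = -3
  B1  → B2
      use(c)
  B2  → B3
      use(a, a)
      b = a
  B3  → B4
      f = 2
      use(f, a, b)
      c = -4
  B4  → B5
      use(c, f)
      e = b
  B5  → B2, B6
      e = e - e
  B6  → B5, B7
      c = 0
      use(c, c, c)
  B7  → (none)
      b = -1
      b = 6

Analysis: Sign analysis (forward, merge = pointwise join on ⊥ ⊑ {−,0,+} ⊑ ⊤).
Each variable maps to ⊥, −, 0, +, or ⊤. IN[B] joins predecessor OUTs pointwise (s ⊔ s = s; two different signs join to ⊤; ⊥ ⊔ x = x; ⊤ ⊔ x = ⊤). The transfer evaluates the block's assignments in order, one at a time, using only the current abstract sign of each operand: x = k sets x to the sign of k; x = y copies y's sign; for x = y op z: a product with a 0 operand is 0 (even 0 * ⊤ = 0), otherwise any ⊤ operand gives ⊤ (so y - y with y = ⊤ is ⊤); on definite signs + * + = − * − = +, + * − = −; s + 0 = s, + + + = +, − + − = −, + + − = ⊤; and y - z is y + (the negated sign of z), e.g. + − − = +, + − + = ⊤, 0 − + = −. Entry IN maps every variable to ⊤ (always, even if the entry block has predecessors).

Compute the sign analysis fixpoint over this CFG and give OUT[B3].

Answer: {a: -, b: -, c: -, d: ⊤, e: ⊤, f: +}

Working:
Converged values:
  B0:  IN=(all ⊤)  OUT={a:-; rest ⊤}
  B1:  IN={a:-; rest ⊤}  OUT={a:-; rest ⊤}
  B2:  IN={a:-; rest ⊤}  OUT={a:-, b:-; rest ⊤}
  B3:  IN={a:-, b:-; rest ⊤}  OUT={a:-, b:-, c:-, f:+; rest ⊤}
  B4:  IN={a:-; rest ⊤}  OUT={a:-; rest ⊤}
  B5:  IN={a:-; rest ⊤}  OUT={a:-; rest ⊤}
  B6:  IN={a:-; rest ⊤}  OUT={a:-, c:0; rest ⊤}
  B7:  IN={a:-, c:0; rest ⊤}  OUT={a:-, b:+, c:0; rest ⊤}

Merge at B3: IN[B3] = OUT[B2] = {a: -, b: -, c: ⊤, d: ⊤, e: ⊤, f: ⊤}
Applying B3's transfer function to that IN value gives OUT[B3] (row B3 above).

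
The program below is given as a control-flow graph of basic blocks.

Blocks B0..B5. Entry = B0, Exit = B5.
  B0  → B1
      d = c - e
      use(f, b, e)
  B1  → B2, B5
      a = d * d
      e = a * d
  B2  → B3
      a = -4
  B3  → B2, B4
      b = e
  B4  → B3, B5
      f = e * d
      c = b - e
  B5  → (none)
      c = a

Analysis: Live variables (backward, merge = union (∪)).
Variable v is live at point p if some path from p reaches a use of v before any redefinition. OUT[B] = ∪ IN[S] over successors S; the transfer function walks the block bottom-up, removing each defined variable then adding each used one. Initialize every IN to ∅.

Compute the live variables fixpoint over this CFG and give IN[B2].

Answer: {d, e}

Trace:
Per-block solution:
  B0:   IN={b, c, e, f}   OUT={d}
  B1:   IN={d}   OUT={a, d, e}
  B2:   IN={d, e}   OUT={a, d, e}
  B3:   IN={a, d, e}   OUT={a, b, d, e}
  B4:   IN={a, b, d, e}   OUT={a, d, e}
  B5:   IN={a}   OUT={}

Merge at B2: OUT[B2] = IN[B3] = {a, d, e}
Applying B2's transfer function to that OUT value gives IN[B2] (row B2 above).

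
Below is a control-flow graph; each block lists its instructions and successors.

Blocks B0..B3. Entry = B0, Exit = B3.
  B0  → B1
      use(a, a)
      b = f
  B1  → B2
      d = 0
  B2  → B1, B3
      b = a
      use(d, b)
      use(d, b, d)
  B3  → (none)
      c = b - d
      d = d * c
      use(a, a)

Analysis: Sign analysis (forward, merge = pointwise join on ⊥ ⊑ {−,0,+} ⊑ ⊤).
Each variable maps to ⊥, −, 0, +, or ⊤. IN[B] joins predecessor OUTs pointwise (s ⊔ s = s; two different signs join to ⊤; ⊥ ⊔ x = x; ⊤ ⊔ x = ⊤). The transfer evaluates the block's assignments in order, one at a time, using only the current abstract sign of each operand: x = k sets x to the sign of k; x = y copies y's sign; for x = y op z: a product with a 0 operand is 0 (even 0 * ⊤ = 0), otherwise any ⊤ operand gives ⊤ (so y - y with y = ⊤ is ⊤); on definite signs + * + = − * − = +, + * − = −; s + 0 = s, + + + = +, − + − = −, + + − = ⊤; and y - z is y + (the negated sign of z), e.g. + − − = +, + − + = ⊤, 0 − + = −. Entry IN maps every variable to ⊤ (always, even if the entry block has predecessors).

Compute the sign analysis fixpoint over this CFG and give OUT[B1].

Fixpoint table:
  B0:  IN=(all ⊤)  OUT=(all ⊤)
  B1:  IN=(all ⊤)  OUT={d:0; rest ⊤}
  B2:  IN={d:0; rest ⊤}  OUT={d:0; rest ⊤}
  B3:  IN={d:0; rest ⊤}  OUT={d:0; rest ⊤}

Merge at B1: IN[B1] = OUT[B0] ⊔ OUT[B2] = {a: ⊤, b: ⊤, c: ⊤, d: ⊤, e: ⊤, f: ⊤}
Applying B1's transfer function to that IN value gives OUT[B1] (row B1 above).

Answer: {a: ⊤, b: ⊤, c: ⊤, d: 0, e: ⊤, f: ⊤}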